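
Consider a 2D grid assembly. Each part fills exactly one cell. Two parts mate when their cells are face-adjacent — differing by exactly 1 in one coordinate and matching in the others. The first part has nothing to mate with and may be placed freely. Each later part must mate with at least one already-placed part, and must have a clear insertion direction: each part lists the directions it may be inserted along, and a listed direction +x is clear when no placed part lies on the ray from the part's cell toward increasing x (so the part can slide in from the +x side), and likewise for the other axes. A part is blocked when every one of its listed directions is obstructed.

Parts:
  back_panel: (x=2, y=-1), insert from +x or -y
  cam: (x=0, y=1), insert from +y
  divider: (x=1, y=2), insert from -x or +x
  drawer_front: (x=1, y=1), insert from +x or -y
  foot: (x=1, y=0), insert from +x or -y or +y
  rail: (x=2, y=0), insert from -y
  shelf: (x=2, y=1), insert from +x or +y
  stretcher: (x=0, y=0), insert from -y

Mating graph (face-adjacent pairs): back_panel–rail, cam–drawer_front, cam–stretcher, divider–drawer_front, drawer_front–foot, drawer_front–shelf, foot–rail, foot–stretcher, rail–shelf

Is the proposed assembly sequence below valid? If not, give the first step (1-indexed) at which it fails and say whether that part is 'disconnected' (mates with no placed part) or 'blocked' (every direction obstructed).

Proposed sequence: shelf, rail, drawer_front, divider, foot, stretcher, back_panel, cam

Valid

1. shelf@(2, 1) [+x clear] — {shelf}
2. rail@(2, 0) [-y clear] — {rail, shelf}
3. drawer_front@(1, 1) [-y clear] — {drawer_front, rail, shelf}
4. divider@(1, 2) [-x clear] — {divider, drawer_front, rail, shelf}
5. foot@(1, 0) [-y clear] — {divider, drawer_front, foot, rail, shelf}
6. stretcher@(0, 0) [-y clear] — {divider, drawer_front, foot, rail, shelf, stretcher}
7. back_panel@(2, -1) [+x clear] — {back_panel, divider, drawer_front, foot, rail, shelf, stretcher}
8. cam@(0, 1) [+y clear] — {back_panel, cam, divider, drawer_front, foot, rail, shelf, stretcher}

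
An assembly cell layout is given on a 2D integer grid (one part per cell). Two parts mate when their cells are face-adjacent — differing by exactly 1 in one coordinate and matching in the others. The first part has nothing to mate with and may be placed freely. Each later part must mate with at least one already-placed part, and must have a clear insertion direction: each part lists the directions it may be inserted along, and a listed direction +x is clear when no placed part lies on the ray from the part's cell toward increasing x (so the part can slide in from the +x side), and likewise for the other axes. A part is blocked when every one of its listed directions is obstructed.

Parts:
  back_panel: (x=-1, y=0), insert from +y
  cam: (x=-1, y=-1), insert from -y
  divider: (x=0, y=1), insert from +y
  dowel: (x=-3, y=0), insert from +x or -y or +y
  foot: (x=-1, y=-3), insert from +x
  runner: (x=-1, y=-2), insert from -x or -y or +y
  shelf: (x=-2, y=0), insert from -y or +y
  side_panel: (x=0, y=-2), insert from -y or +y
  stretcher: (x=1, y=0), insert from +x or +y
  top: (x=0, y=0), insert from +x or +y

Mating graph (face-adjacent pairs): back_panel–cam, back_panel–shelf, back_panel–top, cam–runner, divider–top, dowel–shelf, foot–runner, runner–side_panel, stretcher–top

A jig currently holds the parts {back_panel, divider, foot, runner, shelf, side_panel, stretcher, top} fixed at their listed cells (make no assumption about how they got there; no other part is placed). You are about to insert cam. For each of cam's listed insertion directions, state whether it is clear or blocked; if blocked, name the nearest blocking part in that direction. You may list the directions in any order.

-y: blocked by runner

-y: nearest on ray is runner@(-1, -2) ⇒ blocked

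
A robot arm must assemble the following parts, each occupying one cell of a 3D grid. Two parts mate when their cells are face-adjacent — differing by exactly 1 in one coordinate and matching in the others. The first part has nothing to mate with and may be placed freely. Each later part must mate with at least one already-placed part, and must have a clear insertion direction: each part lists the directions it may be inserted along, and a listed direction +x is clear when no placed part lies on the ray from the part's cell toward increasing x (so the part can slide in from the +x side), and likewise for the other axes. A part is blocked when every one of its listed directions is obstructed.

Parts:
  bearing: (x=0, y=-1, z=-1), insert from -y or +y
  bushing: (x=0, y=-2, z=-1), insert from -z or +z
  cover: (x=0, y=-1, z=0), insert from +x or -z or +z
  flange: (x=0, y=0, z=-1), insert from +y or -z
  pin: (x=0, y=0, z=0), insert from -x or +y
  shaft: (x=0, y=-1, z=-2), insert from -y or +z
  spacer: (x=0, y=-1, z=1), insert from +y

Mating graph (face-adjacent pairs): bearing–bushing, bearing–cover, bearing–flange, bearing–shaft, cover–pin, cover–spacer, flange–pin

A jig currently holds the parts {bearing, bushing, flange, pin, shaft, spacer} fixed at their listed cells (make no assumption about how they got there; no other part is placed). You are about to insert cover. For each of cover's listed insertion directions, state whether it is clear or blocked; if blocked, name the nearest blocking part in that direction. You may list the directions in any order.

+x: clear; +z: blocked by spacer; -z: blocked by bearing

+x: ray from cover(0, -1, 0) has no placed part ⇒ clear
-z: nearest on ray is bearing@(0, -1, -1) ⇒ blocked
+z: nearest on ray is spacer@(0, -1, 1) ⇒ blocked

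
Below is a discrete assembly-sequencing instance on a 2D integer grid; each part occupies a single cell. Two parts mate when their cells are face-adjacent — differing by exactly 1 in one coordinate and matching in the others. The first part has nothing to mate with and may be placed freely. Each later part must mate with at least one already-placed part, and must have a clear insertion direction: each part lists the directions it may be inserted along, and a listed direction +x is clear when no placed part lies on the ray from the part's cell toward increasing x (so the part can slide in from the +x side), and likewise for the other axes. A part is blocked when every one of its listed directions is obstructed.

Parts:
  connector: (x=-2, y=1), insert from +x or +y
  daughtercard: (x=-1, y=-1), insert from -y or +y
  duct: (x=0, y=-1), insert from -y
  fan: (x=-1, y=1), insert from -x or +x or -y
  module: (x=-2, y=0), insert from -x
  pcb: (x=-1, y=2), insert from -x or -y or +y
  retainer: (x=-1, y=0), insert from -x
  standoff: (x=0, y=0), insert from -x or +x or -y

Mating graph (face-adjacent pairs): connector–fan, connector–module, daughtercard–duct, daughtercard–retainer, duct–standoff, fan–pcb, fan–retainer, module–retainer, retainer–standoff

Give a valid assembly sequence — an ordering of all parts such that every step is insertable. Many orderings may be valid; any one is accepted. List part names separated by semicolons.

standoff; retainer; daughtercard; fan; connector; pcb; module; duct

1. standoff@(0, 0) [-x clear] — {standoff}
2. retainer@(-1, 0) [-x clear] — {retainer, standoff}
3. daughtercard@(-1, -1) [-y clear] — {daughtercard, retainer, standoff}
4. fan@(-1, 1) [-x clear] — {daughtercard, fan, retainer, standoff}
5. connector@(-2, 1) [+y clear] — {connector, daughtercard, fan, retainer, standoff}
6. pcb@(-1, 2) [-x clear] — {connector, daughtercard, fan, pcb, retainer, standoff}
7. module@(-2, 0) [-x clear] — {connector, daughtercard, fan, module, pcb, retainer, standoff}
8. duct@(0, -1) [-y clear] — {connector, daughtercard, duct, fan, module, pcb, retainer, standoff}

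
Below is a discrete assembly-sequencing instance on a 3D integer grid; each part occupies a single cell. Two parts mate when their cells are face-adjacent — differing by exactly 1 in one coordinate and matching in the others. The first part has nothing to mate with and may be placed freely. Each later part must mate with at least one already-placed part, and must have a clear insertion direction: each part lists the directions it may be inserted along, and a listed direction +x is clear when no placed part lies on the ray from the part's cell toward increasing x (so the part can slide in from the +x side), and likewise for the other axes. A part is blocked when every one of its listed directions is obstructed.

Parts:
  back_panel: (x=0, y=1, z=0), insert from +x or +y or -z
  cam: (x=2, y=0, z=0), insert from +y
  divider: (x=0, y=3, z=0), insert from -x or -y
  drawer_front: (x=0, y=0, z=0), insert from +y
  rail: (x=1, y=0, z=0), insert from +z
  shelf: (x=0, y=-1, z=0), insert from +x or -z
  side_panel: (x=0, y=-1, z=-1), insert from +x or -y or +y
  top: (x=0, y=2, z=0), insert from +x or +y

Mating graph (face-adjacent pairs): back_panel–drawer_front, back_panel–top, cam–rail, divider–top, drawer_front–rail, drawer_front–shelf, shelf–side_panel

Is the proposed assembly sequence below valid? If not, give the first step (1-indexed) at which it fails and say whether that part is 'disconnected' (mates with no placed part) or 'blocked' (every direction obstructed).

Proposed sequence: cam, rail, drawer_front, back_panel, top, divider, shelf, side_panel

Valid

1. cam@(2, 0, 0) [+y clear] — {cam}
2. rail@(1, 0, 0) [+z clear] — {cam, rail}
3. drawer_front@(0, 0, 0) [+y clear] — {cam, drawer_front, rail}
4. back_panel@(0, 1, 0) [+x clear] — {back_panel, cam, drawer_front, rail}
5. top@(0, 2, 0) [+x clear] — {back_panel, cam, drawer_front, rail, top}
6. divider@(0, 3, 0) [-x clear] — {back_panel, cam, divider, drawer_front, rail, top}
7. shelf@(0, -1, 0) [+x clear] — {back_panel, cam, divider, drawer_front, rail, shelf, top}
8. side_panel@(0, -1, -1) [+x clear] — {back_panel, cam, divider, drawer_front, rail, shelf, side_panel, top}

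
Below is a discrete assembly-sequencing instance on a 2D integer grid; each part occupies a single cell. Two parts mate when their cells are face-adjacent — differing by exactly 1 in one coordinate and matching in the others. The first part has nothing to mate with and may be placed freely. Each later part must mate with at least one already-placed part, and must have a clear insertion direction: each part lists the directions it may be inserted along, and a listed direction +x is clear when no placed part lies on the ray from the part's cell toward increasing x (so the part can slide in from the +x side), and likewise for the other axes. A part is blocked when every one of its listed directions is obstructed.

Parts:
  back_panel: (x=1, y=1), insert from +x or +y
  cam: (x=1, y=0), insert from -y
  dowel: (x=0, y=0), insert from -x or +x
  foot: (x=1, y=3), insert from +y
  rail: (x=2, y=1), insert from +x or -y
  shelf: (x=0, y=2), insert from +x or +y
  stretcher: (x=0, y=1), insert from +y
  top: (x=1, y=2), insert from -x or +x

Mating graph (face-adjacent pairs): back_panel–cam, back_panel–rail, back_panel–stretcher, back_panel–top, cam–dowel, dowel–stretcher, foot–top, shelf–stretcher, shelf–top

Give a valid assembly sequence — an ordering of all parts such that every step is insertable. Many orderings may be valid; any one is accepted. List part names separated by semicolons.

back_panel; top; rail; cam; dowel; foot; stretcher; shelf

1. back_panel@(1, 1) [+x clear] — {back_panel}
2. top@(1, 2) [-x clear] — {back_panel, top}
3. rail@(2, 1) [+x clear] — {back_panel, rail, top}
4. cam@(1, 0) [-y clear] — {back_panel, cam, rail, top}
5. dowel@(0, 0) [-x clear] — {back_panel, cam, dowel, rail, top}
6. foot@(1, 3) [+y clear] — {back_panel, cam, dowel, foot, rail, top}
7. stretcher@(0, 1) [+y clear] — {back_panel, cam, dowel, foot, rail, stretcher, top}
8. shelf@(0, 2) [+y clear] — {back_panel, cam, dowel, foot, rail, shelf, stretcher, top}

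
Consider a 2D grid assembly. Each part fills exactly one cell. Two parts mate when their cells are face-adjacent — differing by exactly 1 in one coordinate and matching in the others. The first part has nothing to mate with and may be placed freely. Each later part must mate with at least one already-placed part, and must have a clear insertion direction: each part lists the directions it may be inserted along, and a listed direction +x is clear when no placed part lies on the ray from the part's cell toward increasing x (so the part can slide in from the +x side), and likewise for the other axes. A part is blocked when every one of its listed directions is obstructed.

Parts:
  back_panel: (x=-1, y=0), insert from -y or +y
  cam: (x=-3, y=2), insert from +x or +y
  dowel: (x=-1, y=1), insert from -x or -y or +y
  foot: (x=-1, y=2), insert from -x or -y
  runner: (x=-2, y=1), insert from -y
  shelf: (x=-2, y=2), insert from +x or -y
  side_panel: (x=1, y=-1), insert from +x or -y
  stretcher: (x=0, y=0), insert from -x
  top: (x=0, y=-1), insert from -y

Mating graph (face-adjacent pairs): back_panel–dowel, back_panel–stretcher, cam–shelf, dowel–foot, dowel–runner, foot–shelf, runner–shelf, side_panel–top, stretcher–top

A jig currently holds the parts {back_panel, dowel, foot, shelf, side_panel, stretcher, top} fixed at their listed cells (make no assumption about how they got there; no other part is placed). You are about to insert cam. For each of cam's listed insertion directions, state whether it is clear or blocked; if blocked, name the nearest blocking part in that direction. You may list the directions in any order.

+x: nearest on ray is shelf@(-2, 2) ⇒ blocked
+y: ray from cam(-3, 2) has no placed part ⇒ clear

+x: blocked by shelf; +y: clear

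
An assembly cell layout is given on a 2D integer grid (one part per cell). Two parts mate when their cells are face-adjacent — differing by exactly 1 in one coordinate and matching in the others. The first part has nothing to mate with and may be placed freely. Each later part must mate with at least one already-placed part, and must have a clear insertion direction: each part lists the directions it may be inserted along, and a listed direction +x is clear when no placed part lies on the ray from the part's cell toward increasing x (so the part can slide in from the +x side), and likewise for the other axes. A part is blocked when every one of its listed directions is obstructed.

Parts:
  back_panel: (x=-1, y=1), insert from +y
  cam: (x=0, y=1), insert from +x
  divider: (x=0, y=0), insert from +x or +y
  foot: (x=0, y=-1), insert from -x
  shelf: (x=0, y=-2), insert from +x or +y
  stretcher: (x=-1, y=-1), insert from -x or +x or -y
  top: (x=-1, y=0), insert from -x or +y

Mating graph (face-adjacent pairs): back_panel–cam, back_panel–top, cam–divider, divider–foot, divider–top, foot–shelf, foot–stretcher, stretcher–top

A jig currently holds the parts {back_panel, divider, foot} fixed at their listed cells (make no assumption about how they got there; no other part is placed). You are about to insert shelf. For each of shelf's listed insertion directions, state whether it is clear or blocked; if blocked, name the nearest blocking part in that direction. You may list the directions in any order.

+x: clear; +y: blocked by foot

+x: ray from shelf(0, -2) has no placed part ⇒ clear
+y: nearest on ray is foot@(0, -1) ⇒ blocked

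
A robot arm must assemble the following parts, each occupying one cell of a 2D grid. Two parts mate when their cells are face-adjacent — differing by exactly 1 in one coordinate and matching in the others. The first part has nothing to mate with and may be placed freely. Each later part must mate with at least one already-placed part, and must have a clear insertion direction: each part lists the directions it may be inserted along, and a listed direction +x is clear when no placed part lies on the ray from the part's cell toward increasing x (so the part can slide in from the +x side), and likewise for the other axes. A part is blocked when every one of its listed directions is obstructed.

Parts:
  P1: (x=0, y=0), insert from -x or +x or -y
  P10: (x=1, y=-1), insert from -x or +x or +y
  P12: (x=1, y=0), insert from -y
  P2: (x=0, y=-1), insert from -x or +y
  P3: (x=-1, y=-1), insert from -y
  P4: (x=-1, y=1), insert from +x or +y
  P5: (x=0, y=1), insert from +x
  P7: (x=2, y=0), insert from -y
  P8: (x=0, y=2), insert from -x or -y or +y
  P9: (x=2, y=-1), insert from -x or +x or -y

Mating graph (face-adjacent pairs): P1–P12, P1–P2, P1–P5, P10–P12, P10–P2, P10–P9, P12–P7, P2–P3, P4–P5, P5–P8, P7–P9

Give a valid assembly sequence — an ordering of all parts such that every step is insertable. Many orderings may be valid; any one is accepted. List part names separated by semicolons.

P8; P5; P1; P2; P12; P7; P10; P9; P4; P3

1. P8@(0, 2) [-x clear] — {P8}
2. P5@(0, 1) [+x clear] — {P5, P8}
3. P1@(0, 0) [-x clear] — {P1, P5, P8}
4. P2@(0, -1) [-x clear] — {P1, P2, P5, P8}
5. P12@(1, 0) [-y clear] — {P1, P12, P2, P5, P8}
6. P7@(2, 0) [-y clear] — {P1, P12, P2, P5, P7, P8}
7. P10@(1, -1) [+x clear] — {P1, P10, P12, P2, P5, P7, P8}
8. P9@(2, -1) [+x clear] — {P1, P10, P12, P2, P5, P7, P8, P9}
9. P4@(-1, 1) [+y clear] — {P1, P10, P12, P2, P4, P5, P7, P8, P9}
10. P3@(-1, -1) [-y clear] — {P1, P10, P12, P2, P3, P4, P5, P7, P8, P9}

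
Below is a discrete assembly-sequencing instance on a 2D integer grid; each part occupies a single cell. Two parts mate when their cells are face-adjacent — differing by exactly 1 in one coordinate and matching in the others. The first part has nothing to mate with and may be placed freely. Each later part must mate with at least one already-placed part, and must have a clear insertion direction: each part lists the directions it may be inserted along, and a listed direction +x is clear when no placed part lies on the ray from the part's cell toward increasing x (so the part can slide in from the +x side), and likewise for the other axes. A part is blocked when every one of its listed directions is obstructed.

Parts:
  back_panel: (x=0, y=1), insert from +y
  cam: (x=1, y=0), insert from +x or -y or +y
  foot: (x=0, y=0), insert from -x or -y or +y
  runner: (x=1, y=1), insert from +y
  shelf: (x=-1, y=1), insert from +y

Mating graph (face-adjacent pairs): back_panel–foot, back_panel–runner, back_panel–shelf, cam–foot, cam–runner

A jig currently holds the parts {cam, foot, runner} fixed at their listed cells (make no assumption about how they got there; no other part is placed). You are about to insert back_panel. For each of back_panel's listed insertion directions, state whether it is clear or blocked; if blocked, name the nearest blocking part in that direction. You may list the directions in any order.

+y: ray from back_panel(0, 1) has no placed part ⇒ clear

+y: clear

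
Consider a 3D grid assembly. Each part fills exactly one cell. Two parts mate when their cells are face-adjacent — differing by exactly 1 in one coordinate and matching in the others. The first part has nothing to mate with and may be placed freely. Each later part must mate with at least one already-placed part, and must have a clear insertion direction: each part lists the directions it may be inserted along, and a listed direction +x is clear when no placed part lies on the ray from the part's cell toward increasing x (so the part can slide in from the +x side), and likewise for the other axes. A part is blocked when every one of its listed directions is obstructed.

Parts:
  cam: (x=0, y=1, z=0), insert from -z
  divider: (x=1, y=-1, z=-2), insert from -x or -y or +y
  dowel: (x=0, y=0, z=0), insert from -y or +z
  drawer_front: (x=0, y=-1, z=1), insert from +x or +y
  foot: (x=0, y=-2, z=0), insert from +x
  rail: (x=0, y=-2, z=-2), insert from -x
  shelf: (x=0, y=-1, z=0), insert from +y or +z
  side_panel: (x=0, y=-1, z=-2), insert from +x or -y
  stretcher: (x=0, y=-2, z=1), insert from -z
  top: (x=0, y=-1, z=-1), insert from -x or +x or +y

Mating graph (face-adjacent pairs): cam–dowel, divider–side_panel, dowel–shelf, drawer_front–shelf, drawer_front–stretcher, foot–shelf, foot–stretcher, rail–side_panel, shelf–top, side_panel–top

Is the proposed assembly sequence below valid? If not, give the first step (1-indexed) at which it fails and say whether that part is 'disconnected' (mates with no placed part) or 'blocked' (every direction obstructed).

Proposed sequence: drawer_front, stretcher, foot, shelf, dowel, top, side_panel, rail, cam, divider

1. drawer_front@(0, -1, 1) [+x clear] — {drawer_front}
2. stretcher@(0, -2, 1) [-z clear] — {drawer_front, stretcher}
3. foot@(0, -2, 0) [+x clear] — {drawer_front, foot, stretcher}
4. shelf@(0, -1, 0) [+y clear] — {drawer_front, foot, shelf, stretcher}
5. dowel@(0, 0, 0) [+z clear] — {dowel, drawer_front, foot, shelf, stretcher}
6. top@(0, -1, -1) [-x clear] — {dowel, drawer_front, foot, shelf, stretcher, top}
7. side_panel@(0, -1, -2) [+x clear] — {dowel, drawer_front, foot, shelf, side_panel, stretcher, top}
8. rail@(0, -2, -2) [-x clear] — {dowel, drawer_front, foot, rail, shelf, side_panel, stretcher, top}
9. cam@(0, 1, 0) [-z clear] — {cam, dowel, drawer_front, foot, rail, shelf, side_panel, stretcher, top}
10. divider@(1, -1, -2) [-y clear] — {cam, divider, dowel, drawer_front, foot, rail, shelf, side_panel, stretcher, top}

Valid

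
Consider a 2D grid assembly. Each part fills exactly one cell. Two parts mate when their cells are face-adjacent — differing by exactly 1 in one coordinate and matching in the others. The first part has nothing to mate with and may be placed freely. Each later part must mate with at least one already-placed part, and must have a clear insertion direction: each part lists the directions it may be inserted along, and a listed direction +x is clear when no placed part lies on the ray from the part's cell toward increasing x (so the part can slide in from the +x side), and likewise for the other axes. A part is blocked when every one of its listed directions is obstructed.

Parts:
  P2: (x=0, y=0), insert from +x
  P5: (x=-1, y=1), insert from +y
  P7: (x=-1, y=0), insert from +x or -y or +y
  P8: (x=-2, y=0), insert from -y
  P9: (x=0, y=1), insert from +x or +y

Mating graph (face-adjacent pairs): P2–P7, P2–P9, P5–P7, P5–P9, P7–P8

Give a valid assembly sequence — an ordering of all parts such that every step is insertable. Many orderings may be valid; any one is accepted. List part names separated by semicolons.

1. P2@(0, 0) [+x clear] — {P2}
2. P9@(0, 1) [+x clear] — {P2, P9}
3. P5@(-1, 1) [+y clear] — {P2, P5, P9}
4. P7@(-1, 0) [-y clear] — {P2, P5, P7, P9}
5. P8@(-2, 0) [-y clear] — {P2, P5, P7, P8, P9}

P2; P9; P5; P7; P8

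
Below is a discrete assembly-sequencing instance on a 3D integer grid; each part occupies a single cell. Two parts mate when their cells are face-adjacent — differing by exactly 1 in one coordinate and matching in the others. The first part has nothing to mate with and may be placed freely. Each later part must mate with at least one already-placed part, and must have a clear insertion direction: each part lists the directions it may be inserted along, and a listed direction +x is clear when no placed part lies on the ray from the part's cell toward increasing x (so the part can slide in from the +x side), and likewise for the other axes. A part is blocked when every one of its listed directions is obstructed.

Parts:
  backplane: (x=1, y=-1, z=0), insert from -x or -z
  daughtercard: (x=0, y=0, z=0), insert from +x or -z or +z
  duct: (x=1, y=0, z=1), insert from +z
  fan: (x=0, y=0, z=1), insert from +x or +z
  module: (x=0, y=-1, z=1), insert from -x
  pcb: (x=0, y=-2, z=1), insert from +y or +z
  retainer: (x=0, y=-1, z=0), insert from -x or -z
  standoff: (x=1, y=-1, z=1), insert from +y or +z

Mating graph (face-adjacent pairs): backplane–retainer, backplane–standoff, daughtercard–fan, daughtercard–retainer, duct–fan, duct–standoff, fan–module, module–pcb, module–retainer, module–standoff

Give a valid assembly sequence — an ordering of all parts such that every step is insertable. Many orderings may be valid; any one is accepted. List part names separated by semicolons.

daughtercard; retainer; module; backplane; pcb; fan; duct; standoff

1. daughtercard@(0, 0, 0) [+x clear] — {daughtercard}
2. retainer@(0, -1, 0) [-x clear] — {daughtercard, retainer}
3. module@(0, -1, 1) [-x clear] — {daughtercard, module, retainer}
4. backplane@(1, -1, 0) [-z clear] — {backplane, daughtercard, module, retainer}
5. pcb@(0, -2, 1) [+z clear] — {backplane, daughtercard, module, pcb, retainer}
6. fan@(0, 0, 1) [+x clear] — {backplane, daughtercard, fan, module, pcb, retainer}
7. duct@(1, 0, 1) [+z clear] — {backplane, daughtercard, duct, fan, module, pcb, retainer}
8. standoff@(1, -1, 1) [+z clear] — {backplane, daughtercard, duct, fan, module, pcb, retainer, standoff}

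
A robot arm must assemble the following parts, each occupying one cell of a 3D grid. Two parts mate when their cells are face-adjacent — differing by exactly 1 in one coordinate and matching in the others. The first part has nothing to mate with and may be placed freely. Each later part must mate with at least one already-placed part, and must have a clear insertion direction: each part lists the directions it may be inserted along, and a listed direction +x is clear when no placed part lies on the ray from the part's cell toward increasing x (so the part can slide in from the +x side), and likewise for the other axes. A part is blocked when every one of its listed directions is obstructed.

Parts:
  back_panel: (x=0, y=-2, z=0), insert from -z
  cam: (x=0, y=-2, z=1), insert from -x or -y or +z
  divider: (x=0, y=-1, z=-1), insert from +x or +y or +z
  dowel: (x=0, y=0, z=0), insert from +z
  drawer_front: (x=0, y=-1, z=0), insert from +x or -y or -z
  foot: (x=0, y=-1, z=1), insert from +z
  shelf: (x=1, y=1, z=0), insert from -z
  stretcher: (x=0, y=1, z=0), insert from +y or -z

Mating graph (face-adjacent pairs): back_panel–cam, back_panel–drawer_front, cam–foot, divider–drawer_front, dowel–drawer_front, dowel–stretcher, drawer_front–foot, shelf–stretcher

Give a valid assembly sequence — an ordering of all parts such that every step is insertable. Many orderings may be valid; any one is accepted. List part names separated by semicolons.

1. shelf@(1, 1, 0) [-z clear] — {shelf}
2. stretcher@(0, 1, 0) [+y clear] — {shelf, stretcher}
3. dowel@(0, 0, 0) [+z clear] — {dowel, shelf, stretcher}
4. drawer_front@(0, -1, 0) [+x clear] — {dowel, drawer_front, shelf, stretcher}
5. foot@(0, -1, 1) [+z clear] — {dowel, drawer_front, foot, shelf, stretcher}
6. divider@(0, -1, -1) [+x clear] — {divider, dowel, drawer_front, foot, shelf, stretcher}
7. back_panel@(0, -2, 0) [-z clear] — {back_panel, divider, dowel, drawer_front, foot, shelf, stretcher}
8. cam@(0, -2, 1) [-x clear] — {back_panel, cam, divider, dowel, drawer_front, foot, shelf, stretcher}

shelf; stretcher; dowel; drawer_front; foot; divider; back_panel; cam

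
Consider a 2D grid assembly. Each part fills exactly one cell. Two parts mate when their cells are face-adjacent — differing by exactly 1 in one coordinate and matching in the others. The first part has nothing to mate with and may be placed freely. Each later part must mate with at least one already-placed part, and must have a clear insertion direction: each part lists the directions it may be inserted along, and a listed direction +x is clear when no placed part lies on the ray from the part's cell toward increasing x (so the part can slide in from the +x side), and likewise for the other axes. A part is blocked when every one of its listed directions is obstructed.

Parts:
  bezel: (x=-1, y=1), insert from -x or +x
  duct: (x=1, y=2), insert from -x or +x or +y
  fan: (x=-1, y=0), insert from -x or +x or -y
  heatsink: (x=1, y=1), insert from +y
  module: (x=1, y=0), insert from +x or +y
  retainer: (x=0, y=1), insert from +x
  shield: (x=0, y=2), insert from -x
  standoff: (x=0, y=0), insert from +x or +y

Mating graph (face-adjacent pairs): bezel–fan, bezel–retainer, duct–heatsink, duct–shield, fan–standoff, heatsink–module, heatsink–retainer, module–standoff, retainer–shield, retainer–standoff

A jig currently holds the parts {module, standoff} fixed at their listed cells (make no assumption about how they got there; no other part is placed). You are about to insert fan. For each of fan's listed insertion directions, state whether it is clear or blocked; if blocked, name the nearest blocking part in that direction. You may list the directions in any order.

+x: blocked by standoff; -x: clear; -y: clear

-x: ray from fan(-1, 0) has no placed part ⇒ clear
+x: nearest on ray is standoff@(0, 0) ⇒ blocked
-y: ray from fan(-1, 0) has no placed part ⇒ clear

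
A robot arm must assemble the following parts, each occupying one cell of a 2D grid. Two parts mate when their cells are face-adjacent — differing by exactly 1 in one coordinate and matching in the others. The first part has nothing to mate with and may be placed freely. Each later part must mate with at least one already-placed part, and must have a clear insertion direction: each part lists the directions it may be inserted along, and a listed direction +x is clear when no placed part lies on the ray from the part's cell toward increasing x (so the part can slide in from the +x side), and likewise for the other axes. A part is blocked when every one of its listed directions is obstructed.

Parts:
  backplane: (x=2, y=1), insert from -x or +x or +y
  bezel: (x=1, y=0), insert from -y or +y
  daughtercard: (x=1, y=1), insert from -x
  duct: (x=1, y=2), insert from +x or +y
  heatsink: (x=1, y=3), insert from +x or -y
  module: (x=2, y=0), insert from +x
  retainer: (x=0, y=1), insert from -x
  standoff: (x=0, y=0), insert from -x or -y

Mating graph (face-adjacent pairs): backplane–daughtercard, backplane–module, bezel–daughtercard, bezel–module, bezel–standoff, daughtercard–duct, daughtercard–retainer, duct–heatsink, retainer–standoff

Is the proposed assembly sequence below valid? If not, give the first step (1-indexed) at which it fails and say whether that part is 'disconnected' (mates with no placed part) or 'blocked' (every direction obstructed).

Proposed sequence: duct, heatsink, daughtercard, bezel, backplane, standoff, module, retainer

1. duct@(1, 2) [+x clear] — {duct}
2. heatsink@(1, 3) [+x clear] — {duct, heatsink}
3. daughtercard@(1, 1) [-x clear] — {daughtercard, duct, heatsink}
4. bezel@(1, 0) [-y clear] — {bezel, daughtercard, duct, heatsink}
5. backplane@(2, 1) [+x clear] — {backplane, bezel, daughtercard, duct, heatsink}
6. standoff@(0, 0) [-x clear] — {backplane, bezel, daughtercard, duct, heatsink, standoff}
7. module@(2, 0) [+x clear] — {backplane, bezel, daughtercard, duct, heatsink, module, standoff}
8. retainer@(0, 1) [-x clear] — {backplane, bezel, daughtercard, duct, heatsink, module, retainer, standoff}

Valid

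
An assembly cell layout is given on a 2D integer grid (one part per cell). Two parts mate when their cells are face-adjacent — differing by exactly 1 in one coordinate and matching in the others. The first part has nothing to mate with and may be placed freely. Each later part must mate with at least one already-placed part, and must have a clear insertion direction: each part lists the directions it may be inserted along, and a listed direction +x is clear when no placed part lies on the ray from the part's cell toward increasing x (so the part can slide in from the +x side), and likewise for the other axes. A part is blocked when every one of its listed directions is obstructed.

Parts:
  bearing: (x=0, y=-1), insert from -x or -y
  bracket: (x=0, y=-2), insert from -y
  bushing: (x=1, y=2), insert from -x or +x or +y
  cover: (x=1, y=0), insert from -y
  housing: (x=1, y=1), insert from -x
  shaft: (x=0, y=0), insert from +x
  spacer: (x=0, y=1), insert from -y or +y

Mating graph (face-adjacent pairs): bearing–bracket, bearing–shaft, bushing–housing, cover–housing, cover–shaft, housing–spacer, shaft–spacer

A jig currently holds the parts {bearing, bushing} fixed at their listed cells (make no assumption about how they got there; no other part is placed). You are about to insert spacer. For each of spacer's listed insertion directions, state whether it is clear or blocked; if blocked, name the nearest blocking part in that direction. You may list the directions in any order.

-y: nearest on ray is bearing@(0, -1) ⇒ blocked
+y: ray from spacer(0, 1) has no placed part ⇒ clear

+y: clear; -y: blocked by bearing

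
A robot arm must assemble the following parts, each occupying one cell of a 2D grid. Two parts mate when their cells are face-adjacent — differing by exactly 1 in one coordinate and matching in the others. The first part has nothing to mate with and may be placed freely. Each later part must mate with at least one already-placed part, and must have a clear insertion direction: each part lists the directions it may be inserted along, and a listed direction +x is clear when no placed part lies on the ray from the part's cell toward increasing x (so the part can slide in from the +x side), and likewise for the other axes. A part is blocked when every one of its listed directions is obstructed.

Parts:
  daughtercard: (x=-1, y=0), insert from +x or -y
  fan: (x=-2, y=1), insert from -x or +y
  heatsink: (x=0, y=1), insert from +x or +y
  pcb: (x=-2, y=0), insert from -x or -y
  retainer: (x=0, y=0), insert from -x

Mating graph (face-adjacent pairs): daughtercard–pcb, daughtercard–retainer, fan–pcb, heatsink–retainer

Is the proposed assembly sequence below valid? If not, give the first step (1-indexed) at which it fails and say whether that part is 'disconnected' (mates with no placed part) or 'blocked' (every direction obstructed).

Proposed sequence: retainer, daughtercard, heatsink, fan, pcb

Invalid at step 4 (disconnected)

1. retainer@(0, 0) [-x clear] — {retainer}
2. daughtercard@(-1, 0) [-y clear] — {daughtercard, retainer}
3. heatsink@(0, 1) [+x clear] — {daughtercard, heatsink, retainer}
4. fan@(-2, 1) — no placed neighbour ⇒ disconnected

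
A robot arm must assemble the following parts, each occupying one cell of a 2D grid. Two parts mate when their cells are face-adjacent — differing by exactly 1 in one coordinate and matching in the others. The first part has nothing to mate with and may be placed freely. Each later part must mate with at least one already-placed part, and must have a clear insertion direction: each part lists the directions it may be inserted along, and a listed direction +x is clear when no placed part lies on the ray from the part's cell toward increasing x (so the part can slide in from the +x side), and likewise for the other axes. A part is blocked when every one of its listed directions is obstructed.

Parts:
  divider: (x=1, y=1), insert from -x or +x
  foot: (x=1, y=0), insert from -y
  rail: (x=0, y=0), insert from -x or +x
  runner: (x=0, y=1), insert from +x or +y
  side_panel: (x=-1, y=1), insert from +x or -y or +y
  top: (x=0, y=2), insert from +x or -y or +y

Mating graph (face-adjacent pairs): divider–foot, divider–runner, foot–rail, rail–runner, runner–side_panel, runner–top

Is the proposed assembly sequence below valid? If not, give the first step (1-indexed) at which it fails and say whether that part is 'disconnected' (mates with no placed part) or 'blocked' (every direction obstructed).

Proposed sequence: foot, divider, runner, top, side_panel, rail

1. foot@(1, 0) [-y clear] — {foot}
2. divider@(1, 1) [-x clear] — {divider, foot}
3. runner@(0, 1) [+y clear] — {divider, foot, runner}
4. top@(0, 2) [+x clear] — {divider, foot, runner, top}
5. side_panel@(-1, 1) [-y clear] — {divider, foot, runner, side_panel, top}
6. rail@(0, 0) [-x clear] — {divider, foot, rail, runner, side_panel, top}

Valid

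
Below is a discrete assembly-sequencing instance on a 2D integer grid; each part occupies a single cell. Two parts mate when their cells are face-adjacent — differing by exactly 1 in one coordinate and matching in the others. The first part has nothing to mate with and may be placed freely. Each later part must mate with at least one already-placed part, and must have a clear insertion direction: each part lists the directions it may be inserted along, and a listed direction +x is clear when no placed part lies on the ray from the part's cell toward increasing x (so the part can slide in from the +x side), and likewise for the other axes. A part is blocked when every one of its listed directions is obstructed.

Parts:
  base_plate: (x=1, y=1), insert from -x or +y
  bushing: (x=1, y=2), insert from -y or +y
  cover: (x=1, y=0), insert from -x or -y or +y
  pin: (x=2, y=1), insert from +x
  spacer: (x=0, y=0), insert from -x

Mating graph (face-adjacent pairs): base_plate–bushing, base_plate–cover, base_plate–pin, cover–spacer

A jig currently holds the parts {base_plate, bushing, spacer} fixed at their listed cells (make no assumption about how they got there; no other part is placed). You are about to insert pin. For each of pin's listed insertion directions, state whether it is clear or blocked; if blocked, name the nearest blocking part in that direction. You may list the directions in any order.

+x: clear

+x: ray from pin(2, 1) has no placed part ⇒ clear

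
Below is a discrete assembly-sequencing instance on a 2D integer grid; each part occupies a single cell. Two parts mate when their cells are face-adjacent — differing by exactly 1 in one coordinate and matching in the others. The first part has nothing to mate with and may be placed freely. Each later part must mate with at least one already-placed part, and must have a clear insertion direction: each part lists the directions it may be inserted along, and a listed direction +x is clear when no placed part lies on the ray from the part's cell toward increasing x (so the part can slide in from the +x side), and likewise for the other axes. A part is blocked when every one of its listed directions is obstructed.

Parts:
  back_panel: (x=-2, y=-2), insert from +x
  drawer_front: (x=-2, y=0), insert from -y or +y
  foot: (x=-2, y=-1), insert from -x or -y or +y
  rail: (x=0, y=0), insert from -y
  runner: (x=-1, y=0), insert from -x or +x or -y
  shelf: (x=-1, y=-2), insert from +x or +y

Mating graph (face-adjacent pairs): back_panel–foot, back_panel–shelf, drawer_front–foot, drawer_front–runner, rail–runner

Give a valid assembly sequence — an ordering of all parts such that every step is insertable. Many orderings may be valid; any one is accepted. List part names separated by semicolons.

foot; drawer_front; runner; back_panel; shelf; rail

1. foot@(-2, -1) [-x clear] — {foot}
2. drawer_front@(-2, 0) [+y clear] — {drawer_front, foot}
3. runner@(-1, 0) [+x clear] — {drawer_front, foot, runner}
4. back_panel@(-2, -2) [+x clear] — {back_panel, drawer_front, foot, runner}
5. shelf@(-1, -2) [+x clear] — {back_panel, drawer_front, foot, runner, shelf}
6. rail@(0, 0) [-y clear] — {back_panel, drawer_front, foot, rail, runner, shelf}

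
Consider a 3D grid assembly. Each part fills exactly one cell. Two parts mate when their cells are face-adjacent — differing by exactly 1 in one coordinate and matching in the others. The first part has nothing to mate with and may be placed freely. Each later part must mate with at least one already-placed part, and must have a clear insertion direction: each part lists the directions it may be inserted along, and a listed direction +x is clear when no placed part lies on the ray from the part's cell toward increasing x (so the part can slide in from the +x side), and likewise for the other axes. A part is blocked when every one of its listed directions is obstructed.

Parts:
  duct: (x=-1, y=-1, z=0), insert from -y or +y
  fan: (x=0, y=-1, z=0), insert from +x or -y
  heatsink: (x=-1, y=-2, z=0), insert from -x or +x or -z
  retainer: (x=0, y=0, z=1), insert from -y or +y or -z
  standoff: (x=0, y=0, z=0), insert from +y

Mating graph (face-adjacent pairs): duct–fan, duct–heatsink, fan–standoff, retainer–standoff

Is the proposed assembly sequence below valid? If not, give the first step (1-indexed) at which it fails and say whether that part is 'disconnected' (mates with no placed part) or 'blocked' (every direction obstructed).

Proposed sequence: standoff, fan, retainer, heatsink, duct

Invalid at step 4 (disconnected)

1. standoff@(0, 0, 0) [+y clear] — {standoff}
2. fan@(0, -1, 0) [+x clear] — {fan, standoff}
3. retainer@(0, 0, 1) [-y clear] — {fan, retainer, standoff}
4. heatsink@(-1, -2, 0) — no placed neighbour ⇒ disconnected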